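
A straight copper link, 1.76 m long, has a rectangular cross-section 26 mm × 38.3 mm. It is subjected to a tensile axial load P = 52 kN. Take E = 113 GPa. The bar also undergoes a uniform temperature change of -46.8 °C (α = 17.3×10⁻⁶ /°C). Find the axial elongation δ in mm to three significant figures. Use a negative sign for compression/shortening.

A = 995.8 mm².
δ_mech = NL/(AE) = 52000·1760/(995.8·113000) = 0.8133 mm.
δ_thermal = αLΔT = 17.3e-6·1760·-46.8 = -1.425 mm.
δ = δ_mech + δ_thermal = -0.6116 mm.

-0.612 mm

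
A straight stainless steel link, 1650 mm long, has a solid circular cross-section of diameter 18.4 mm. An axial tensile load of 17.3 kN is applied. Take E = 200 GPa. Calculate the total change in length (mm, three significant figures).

0.537 mm

A = 265.9 mm².
δ_mech = NL/(AE) = 17300·1650/(265.9·200000) = 0.5368 mm.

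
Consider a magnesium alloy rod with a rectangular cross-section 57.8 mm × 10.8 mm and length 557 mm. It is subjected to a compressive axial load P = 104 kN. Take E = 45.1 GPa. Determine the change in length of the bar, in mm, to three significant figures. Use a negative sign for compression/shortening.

A = 624.2 mm².
δ_mech = NL/(AE) = -104000·557/(624.2·45100) = -2.058 mm.

-2.06 mm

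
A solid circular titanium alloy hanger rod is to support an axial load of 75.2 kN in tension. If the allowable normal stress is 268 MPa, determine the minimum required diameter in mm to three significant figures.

18.9 mm

Required area A ≥ P/σ_allow = 75200/268 = 280.6 mm².
For a solid circular section, d ≥ √(4A/π) = 18.9 mm.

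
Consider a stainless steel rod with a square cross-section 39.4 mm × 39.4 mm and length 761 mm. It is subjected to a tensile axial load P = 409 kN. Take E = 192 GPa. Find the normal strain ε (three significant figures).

0.00137

A = 1552 mm².
σ = N/A = 263.5 MPa; ε = σ/E = 263.5/192000 = 1.372e-03.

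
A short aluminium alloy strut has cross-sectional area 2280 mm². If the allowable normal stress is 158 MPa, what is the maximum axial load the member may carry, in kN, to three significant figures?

360 kN

P_max = σ_allow · A = 158 · 2280 = 360200 N = 360.2 kN.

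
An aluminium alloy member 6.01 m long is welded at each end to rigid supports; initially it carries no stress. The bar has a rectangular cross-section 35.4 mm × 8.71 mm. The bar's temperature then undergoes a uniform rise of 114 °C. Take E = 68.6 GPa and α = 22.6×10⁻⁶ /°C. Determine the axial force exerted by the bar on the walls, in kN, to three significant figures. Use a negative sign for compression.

-54.5 kN

Free thermal expansion αLΔT = 22.6e-6 · 6010 · 114 = 15.48 mm.
The walls impose strain ε = −(15.48)/6010 = -2.5764e-03; σ = Eε = 68600 · -2.5764e-03 = -176.7 MPa.
Wall reaction R = σ·A = -176.7·308.3 = -54500 N = -54.5 kN.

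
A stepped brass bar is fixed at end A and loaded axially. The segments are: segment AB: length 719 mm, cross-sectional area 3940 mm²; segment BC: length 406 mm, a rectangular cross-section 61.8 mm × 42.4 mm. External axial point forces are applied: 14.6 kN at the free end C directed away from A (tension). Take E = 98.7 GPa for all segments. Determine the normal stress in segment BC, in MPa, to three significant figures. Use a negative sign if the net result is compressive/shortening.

5.57 MPa

Internal axial forces (sectioning from the free end, tension +): N_BC = 14.6 kN, N_AB = 14.6 kN.
A_BC = 2620 mm².
σ_BC = N_BC/A_BC = 14600/2620 = 5.572 MPa.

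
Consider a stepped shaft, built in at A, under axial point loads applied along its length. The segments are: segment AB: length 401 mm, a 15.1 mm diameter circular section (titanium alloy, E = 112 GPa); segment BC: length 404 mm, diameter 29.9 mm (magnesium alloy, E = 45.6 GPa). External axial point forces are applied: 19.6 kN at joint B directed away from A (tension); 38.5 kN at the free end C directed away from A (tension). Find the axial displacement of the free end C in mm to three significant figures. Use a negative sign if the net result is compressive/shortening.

Internal axial forces (sectioning from the free end, tension +): N_BC = 38.5 kN, N_AB = 58.1 kN.
A_AB = 179.1 mm².
A_BC = 702.2 mm².
δ_AB = 58100·401/(179.1·112000) = 1.162 mm
δ_BC = 38500·404/(702.2·45600) = 0.4858 mm
δ = Σδ_i = 1.647 mm.

1.65 mm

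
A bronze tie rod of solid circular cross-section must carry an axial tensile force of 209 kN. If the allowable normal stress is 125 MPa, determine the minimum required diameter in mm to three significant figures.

Required area A ≥ P/σ_allow = 209000/125 = 1672 mm².
For a solid circular section, d ≥ √(4A/π) = 46.14 mm.

46.1 mm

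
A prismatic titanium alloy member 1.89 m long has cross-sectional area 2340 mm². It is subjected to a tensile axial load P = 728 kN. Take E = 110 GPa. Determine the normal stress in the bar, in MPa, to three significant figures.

311 MPa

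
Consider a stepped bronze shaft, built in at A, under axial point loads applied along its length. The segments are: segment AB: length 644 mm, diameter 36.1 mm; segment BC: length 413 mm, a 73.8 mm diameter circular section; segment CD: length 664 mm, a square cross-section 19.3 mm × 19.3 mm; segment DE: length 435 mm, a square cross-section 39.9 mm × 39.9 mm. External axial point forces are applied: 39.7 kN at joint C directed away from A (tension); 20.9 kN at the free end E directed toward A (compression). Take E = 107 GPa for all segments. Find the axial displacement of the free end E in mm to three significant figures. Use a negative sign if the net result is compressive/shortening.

Internal axial forces (sectioning from the free end, tension +): N_DE = -20.9 kN, N_CD = -20.9 kN, N_BC = 18.8 kN, N_AB = 18.8 kN.
A_AB = 1024 mm².
A_BC = 4278 mm².
A_CD = 372.5 mm².
A_DE = 1592 mm².
δ_AB = 18800·644/(1024·107000) = 0.1105 mm
δ_BC = 18800·413/(4278·107000) = 0.01696 mm
δ_CD = -20900·664/(372.5·107000) = -0.3482 mm
δ_DE = -20900·435/(1592·107000) = -0.05337 mm
δ = Σδ_i = -0.274 mm.

-0.274 mm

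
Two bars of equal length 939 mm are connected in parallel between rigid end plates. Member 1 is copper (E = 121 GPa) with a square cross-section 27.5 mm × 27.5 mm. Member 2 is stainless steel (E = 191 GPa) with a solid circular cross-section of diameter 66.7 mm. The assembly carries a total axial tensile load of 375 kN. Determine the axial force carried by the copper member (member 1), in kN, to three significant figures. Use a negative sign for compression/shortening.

45.2 kN

A_1 = 756.2 mm².
A_2 = 3494 mm².
Equal strain + equilibrium ⇒ each member carries load in proportion to AE: A₁E₁ = 91510000 N, A₂E₂ = 667400000 N, ΣAE = 758900000 N.
F₁ = P·A₁E₁/ΣAE = 375000·91510000/758900000 = 45220 N.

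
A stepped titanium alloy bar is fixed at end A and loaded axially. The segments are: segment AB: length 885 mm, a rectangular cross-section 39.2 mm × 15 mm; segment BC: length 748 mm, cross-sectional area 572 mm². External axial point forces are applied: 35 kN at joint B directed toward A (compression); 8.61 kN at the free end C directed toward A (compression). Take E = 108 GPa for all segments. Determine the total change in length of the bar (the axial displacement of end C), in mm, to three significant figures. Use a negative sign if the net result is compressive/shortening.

Internal axial forces (sectioning from the free end, tension +): N_BC = -8.61 kN, N_AB = -43.61 kN.
A_AB = 588 mm².
δ_AB = -43610·885/(588·108000) = -0.6078 mm
δ_BC = -8610·748/(572·108000) = -0.1043 mm
δ = Σδ_i = -0.712 mm.

-0.712 mm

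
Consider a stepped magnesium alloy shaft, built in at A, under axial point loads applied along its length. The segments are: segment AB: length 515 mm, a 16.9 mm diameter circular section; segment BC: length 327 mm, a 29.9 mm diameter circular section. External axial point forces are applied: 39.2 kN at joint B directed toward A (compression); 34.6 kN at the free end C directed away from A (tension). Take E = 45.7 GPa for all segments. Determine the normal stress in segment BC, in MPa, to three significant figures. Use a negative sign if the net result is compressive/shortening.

49.3 MPa

Internal axial forces (sectioning from the free end, tension +): N_BC = 34.6 kN, N_AB = -4.6 kN.
A_BC = 702.2 mm².
σ_BC = N_BC/A_BC = 34600/702.2 = 49.28 MPa.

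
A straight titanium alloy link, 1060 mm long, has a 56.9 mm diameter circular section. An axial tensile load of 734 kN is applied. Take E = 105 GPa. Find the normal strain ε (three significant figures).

A = 2543 mm².
σ = N/A = 288.7 MPa; ε = σ/E = 288.7/105000 = 2.749e-03.

0.00275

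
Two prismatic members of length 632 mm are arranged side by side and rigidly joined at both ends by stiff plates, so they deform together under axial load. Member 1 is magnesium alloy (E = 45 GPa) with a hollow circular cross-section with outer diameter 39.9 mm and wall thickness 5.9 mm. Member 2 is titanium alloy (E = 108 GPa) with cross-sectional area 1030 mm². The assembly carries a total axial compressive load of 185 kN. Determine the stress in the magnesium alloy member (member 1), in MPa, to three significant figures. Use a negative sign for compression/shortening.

-59.6 MPa

A_1 = 630.2 mm².
Equal strain + equilibrium ⇒ each member carries load in proportion to AE: A₁E₁ = 28360000 N, A₂E₂ = 111200000 N, ΣAE = 139600000 N.
σ₁ = P·E₁/ΣAE = -185000·45000/139600000 = -59.64 MPa.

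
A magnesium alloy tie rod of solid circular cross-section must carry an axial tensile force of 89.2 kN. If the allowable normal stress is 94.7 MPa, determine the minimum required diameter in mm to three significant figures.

34.6 mm

Required area A ≥ P/σ_allow = 89200/94.7 = 941.9 mm².
For a solid circular section, d ≥ √(4A/π) = 34.63 mm.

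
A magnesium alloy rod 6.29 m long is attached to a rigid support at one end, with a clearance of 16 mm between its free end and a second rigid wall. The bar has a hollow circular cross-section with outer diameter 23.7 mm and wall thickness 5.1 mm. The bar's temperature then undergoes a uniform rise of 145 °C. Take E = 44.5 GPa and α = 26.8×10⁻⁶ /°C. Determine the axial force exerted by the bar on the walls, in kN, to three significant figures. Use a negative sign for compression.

Free thermal expansion αLΔT = 26.8e-6 · 6290 · 145 = 24.44 mm.
The walls engage after the gap closes; constrained expansion = 24.44 − 16 = 8.443 mm.
The walls impose strain ε = −(8.443)/6290 = -1.3423e-03; σ = Eε = 44500 · -1.3423e-03 = -59.73 MPa.
Wall reaction R = σ·A = -59.73·298 = -17800 N = -17.8 kN.

-17.8 kN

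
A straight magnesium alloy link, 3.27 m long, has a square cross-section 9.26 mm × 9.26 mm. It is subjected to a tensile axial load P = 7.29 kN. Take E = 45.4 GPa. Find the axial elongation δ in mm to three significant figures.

6.12 mm

A = 85.75 mm².
δ_mech = NL/(AE) = 7290·3270/(85.75·45400) = 6.123 mm.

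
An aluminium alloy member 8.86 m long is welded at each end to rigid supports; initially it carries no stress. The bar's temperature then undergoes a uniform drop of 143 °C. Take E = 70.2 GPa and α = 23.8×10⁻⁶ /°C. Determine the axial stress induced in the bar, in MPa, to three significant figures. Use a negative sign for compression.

Free thermal expansion αLΔT = 23.8e-6 · 8860 · -143 = -30.15 mm.
The walls impose strain ε = −(-30.15)/8860 = 3.4034e-03; σ = Eε = 70200 · 3.4034e-03 = 238.9 MPa.

239 MPa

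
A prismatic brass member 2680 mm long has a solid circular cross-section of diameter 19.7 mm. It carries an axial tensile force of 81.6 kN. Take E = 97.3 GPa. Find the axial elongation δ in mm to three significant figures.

7.37 mm

A = 304.8 mm².
δ_mech = NL/(AE) = 81600·2680/(304.8·97300) = 7.374 mm.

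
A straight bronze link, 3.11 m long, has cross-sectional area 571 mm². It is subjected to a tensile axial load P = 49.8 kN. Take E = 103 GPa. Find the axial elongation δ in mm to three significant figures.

δ_mech = NL/(AE) = 49800·3110/(571·103000) = 2.633 mm.

2.63 mm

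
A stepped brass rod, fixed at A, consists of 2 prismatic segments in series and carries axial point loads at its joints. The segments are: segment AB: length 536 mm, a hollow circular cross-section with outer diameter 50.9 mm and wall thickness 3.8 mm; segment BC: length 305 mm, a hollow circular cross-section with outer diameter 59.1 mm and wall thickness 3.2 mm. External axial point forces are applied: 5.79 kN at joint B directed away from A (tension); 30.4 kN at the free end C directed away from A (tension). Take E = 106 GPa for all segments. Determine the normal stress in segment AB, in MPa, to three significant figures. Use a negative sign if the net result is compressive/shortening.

Internal axial forces (sectioning from the free end, tension +): N_BC = 30.4 kN, N_AB = 36.19 kN.
A_AB = 562.3 mm².
σ_AB = N_AB/A_AB = 36190/562.3 = 64.36 MPa.

64.4 MPa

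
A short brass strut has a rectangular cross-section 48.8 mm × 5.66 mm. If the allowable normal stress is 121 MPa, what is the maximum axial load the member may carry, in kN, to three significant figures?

33.4 kN

A = 276.2 mm².
P_max = σ_allow · A = 121 · 276.2 = 33420 N = 33.42 kN.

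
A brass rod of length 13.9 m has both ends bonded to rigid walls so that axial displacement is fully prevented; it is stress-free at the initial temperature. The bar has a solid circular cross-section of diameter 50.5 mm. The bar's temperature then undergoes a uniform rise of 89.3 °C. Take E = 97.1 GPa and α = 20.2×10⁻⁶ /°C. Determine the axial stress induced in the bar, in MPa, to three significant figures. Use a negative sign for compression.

Free thermal expansion αLΔT = 20.2e-6 · 13900 · 89.3 = 25.07 mm.
The walls impose strain ε = −(25.07)/13900 = -1.8039e-03; σ = Eε = 97100 · -1.8039e-03 = -175.2 MPa.

-175 MPa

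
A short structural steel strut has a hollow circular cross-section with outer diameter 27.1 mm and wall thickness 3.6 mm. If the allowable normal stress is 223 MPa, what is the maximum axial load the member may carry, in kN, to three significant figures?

59.3 kN

A = 265.8 mm².
P_max = σ_allow · A = 223 · 265.8 = 59270 N = 59.27 kN.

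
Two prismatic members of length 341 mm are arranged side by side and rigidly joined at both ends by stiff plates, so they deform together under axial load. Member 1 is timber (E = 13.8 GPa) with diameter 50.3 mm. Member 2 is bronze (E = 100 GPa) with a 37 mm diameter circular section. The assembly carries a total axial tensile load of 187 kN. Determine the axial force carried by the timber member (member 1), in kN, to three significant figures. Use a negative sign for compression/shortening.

38.0 kN

A_1 = 1987 mm².
A_2 = 1075 mm².
Equal strain + equilibrium ⇒ each member carries load in proportion to AE: A₁E₁ = 27420000 N, A₂E₂ = 107500000 N, ΣAE = 134900000 N.
F₁ = P·A₁E₁/ΣAE = 187000·27420000/134900000 = 38000 N.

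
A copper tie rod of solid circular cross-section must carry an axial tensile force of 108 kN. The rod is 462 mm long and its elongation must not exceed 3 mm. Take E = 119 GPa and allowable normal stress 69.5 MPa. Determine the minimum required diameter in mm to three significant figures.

44.5 mm

Required area A ≥ P/σ_allow = 108000/69.5 = 1554 mm².
For a solid circular section, d ≥ √(4A/π) = 44.48 mm.
Elongation limit: A ≥ PL/(Eδ_allow) = 108000·462/(119000·3) = 139.8 mm² ⇒ d ≥ 13.34 mm.
The stress limit governs.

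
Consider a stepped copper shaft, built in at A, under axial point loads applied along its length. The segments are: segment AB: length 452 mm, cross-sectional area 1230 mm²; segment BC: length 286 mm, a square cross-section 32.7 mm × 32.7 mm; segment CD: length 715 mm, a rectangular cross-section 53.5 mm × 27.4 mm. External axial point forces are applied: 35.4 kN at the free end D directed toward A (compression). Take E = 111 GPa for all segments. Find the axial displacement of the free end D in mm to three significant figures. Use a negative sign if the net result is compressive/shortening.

Internal axial forces (sectioning from the free end, tension +): N_CD = -35.4 kN, N_BC = -35.4 kN, N_AB = -35.4 kN.
A_BC = 1069 mm².
A_CD = 1466 mm².
δ_AB = -35400·452/(1230·111000) = -0.1172 mm
δ_BC = -35400·286/(1069·111000) = -0.0853 mm
δ_CD = -35400·715/(1466·111000) = -0.1556 mm
δ = Σδ_i = -0.3581 mm.

-0.358 mm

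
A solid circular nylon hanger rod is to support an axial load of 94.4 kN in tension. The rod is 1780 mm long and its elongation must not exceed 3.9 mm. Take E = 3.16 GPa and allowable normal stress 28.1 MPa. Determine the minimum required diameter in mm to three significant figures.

132 mm

Required area A ≥ P/σ_allow = 94400/28.1 = 3359 mm².
For a solid circular section, d ≥ √(4A/π) = 65.4 mm.
Elongation limit: A ≥ PL/(Eδ_allow) = 94400·1780/(3160·3.9) = 13630 mm² ⇒ d ≥ 131.8 mm.
The elongation limit governs.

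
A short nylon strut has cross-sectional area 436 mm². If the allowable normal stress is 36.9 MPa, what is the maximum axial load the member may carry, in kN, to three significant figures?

P_max = σ_allow · A = 36.9 · 436 = 16090 N = 16.09 kN.

16.1 kN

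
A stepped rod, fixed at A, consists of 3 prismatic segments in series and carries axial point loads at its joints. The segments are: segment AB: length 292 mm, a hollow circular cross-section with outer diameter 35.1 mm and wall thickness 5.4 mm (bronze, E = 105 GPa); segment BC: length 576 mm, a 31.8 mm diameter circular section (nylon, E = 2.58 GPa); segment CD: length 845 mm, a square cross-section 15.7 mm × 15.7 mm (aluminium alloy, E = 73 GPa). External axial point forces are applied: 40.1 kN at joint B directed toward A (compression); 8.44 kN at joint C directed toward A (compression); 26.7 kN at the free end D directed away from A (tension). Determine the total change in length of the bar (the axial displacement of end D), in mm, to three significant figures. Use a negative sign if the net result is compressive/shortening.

6.27 mm

Internal axial forces (sectioning from the free end, tension +): N_CD = 26.7 kN, N_BC = 18.26 kN, N_AB = -21.84 kN.
A_AB = 503.8 mm².
A_BC = 794.2 mm².
A_CD = 246.5 mm².
δ_AB = -21840·292/(503.8·105000) = -0.1205 mm
δ_BC = 18260·576/(794.2·2580) = 5.133 mm
δ_CD = 26700·845/(246.5·73000) = 1.254 mm
δ = Σδ_i = 6.266 mm.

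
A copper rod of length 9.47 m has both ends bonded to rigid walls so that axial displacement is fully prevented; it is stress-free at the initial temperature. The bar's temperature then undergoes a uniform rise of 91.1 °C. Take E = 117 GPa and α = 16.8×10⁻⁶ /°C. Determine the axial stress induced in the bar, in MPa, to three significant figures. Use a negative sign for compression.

-179 MPa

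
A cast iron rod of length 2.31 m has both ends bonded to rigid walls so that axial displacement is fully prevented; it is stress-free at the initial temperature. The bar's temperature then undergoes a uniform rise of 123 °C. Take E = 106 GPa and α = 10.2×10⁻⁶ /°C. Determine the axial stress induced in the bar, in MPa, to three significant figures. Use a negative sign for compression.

-133 MPa

Free thermal expansion αLΔT = 10.2e-6 · 2310 · 123 = 2.898 mm.
The walls impose strain ε = −(2.898)/2310 = -1.2546e-03; σ = Eε = 106000 · -1.2546e-03 = -133 MPa.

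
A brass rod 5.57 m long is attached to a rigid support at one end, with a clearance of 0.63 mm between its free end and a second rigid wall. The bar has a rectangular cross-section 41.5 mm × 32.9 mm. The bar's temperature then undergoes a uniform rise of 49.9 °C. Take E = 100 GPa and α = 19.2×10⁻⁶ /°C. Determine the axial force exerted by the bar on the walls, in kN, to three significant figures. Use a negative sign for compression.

Free thermal expansion αLΔT = 19.2e-6 · 5570 · 49.9 = 5.337 mm.
The walls engage after the gap closes; constrained expansion = 5.337 − 0.63 = 4.707 mm.
The walls impose strain ε = −(4.707)/5570 = -8.4497e-04; σ = Eε = 100000 · -8.4497e-04 = -84.5 MPa.
Wall reaction R = σ·A = -84.5·1365 = -115400 N = -115.4 kN.

-115 kN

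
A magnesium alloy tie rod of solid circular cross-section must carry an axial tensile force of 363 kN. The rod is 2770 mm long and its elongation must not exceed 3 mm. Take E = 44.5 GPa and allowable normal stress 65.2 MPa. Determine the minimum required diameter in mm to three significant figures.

Required area A ≥ P/σ_allow = 363000/65.2 = 5567 mm².
For a solid circular section, d ≥ √(4A/π) = 84.19 mm.
Elongation limit: A ≥ PL/(Eδ_allow) = 363000·2770/(44500·3) = 7532 mm² ⇒ d ≥ 97.93 mm.
The elongation limit governs.

97.9 mm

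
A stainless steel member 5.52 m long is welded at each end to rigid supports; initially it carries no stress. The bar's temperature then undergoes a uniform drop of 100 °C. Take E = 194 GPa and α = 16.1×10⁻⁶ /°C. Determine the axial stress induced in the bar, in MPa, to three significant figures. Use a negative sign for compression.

Free thermal expansion αLΔT = 16.1e-6 · 5520 · -100 = -8.887 mm.
The walls impose strain ε = −(-8.887)/5520 = 1.6100e-03; σ = Eε = 194000 · 1.6100e-03 = 312.3 MPa.

312 MPa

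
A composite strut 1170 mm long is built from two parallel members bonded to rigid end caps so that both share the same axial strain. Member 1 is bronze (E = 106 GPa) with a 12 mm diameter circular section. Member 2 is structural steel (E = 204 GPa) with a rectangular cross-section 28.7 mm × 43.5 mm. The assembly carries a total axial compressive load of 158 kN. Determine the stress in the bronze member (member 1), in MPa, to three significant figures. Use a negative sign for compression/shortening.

-62.8 MPa

A_1 = 113.1 mm².
A_2 = 1248 mm².
Equal strain + equilibrium ⇒ each member carries load in proportion to AE: A₁E₁ = 11990000 N, A₂E₂ = 254700000 N, ΣAE = 266700000 N.
σ₁ = P·E₁/ΣAE = -158000·106000/266700000 = -62.8 MPa.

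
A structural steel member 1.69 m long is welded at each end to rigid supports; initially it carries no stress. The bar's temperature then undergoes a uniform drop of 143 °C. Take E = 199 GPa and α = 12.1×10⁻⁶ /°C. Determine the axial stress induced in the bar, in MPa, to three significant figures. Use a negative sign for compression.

344 MPa

Free thermal expansion αLΔT = 12.1e-6 · 1690 · -143 = -2.924 mm.
The walls impose strain ε = −(-2.924)/1690 = 1.7303e-03; σ = Eε = 199000 · 1.7303e-03 = 344.3 MPa.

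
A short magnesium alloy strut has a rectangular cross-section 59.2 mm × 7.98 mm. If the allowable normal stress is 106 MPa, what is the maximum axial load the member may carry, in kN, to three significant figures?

50.1 kN

A = 472.4 mm².
P_max = σ_allow · A = 106 · 472.4 = 50080 N = 50.08 kN.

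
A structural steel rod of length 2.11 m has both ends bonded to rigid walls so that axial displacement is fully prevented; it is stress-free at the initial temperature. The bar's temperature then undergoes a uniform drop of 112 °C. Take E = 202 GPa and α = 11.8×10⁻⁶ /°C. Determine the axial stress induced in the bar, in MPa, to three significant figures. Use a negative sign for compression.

267 MPa

Free thermal expansion αLΔT = 11.8e-6 · 2110 · -112 = -2.789 mm.
The walls impose strain ε = −(-2.789)/2110 = 1.3216e-03; σ = Eε = 202000 · 1.3216e-03 = 267 MPa.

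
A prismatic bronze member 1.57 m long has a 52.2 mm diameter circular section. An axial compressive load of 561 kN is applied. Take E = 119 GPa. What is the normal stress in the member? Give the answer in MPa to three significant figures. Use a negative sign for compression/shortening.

-262 MPa

A = 2140 mm².
σ = N/A = -561000/2140 = -262.1 MPa.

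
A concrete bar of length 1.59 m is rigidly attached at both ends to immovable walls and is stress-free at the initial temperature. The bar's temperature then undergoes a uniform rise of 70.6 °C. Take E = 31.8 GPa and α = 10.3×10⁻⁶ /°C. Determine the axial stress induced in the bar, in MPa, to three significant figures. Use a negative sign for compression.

-23.1 MPa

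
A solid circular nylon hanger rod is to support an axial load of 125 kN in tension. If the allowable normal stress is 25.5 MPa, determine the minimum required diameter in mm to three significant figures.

Required area A ≥ P/σ_allow = 125000/25.5 = 4902 mm².
For a solid circular section, d ≥ √(4A/π) = 79 mm.

79.0 mm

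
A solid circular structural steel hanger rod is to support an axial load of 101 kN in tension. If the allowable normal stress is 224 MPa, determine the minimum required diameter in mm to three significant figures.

Required area A ≥ P/σ_allow = 101000/224 = 450.9 mm².
For a solid circular section, d ≥ √(4A/π) = 23.96 mm.

24.0 mm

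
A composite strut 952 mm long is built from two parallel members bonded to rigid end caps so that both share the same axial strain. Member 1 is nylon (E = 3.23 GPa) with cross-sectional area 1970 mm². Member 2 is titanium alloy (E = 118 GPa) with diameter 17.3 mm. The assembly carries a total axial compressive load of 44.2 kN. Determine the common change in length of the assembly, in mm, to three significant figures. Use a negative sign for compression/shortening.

A_2 = 235.1 mm².
Equal strain + equilibrium ⇒ each member carries load in proportion to AE: A₁E₁ = 6363000 N, A₂E₂ = 27740000 N, ΣAE = 34100000 N.
δ = PL/ΣAE = -44200·952/34100000 = -1.234 mm.

-1.23 mm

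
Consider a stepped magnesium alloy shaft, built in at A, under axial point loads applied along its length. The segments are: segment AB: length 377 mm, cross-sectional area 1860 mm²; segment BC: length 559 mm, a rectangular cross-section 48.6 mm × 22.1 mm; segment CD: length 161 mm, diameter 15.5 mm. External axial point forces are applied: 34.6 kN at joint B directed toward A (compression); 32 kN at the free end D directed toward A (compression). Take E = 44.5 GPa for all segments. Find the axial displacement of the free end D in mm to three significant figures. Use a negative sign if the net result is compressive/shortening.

Internal axial forces (sectioning from the free end, tension +): N_CD = -32 kN, N_BC = -32 kN, N_AB = -66.6 kN.
A_BC = 1074 mm².
A_CD = 188.7 mm².
δ_AB = -66600·377/(1860·44500) = -0.3033 mm
δ_BC = -32000·559/(1074·44500) = -0.3743 mm
δ_CD = -32000·161/(188.7·44500) = -0.6136 mm
δ = Σδ_i = -1.291 mm.

-1.29 mm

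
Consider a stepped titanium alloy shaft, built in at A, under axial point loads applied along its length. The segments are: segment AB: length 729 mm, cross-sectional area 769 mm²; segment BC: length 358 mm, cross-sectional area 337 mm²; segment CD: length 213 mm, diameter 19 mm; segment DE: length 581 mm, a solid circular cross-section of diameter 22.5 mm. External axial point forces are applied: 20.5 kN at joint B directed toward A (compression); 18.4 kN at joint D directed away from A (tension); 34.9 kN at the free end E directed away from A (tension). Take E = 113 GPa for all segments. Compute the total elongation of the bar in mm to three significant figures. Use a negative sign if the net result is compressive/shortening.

Internal axial forces (sectioning from the free end, tension +): N_DE = 34.9 kN, N_CD = 53.3 kN, N_BC = 53.3 kN, N_AB = 32.8 kN.
A_CD = 283.5 mm².
A_DE = 397.6 mm².
δ_AB = 32800·729/(769·113000) = 0.2752 mm
δ_BC = 53300·358/(337·113000) = 0.5011 mm
δ_CD = 53300·213/(283.5·113000) = 0.3543 mm
δ_DE = 34900·581/(397.6·113000) = 0.4513 mm
δ = Σδ_i = 1.582 mm.

1.58 mm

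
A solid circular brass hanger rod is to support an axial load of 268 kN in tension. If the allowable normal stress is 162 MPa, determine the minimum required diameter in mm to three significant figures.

45.9 mm

Required area A ≥ P/σ_allow = 268000/162 = 1654 mm².
For a solid circular section, d ≥ √(4A/π) = 45.89 mm.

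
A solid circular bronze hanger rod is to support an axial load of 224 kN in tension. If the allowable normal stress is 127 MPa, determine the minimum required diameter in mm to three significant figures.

47.4 mm

Required area A ≥ P/σ_allow = 224000/127 = 1764 mm².
For a solid circular section, d ≥ √(4A/π) = 47.39 mm.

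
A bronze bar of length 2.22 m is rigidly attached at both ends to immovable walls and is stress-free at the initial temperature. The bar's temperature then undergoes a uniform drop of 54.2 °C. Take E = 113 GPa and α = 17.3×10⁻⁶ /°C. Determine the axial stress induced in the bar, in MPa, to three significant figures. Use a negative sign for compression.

106 MPa

Free thermal expansion αLΔT = 17.3e-6 · 2220 · -54.2 = -2.082 mm.
The walls impose strain ε = −(-2.082)/2220 = 9.3766e-04; σ = Eε = 113000 · 9.3766e-04 = 106 MPa.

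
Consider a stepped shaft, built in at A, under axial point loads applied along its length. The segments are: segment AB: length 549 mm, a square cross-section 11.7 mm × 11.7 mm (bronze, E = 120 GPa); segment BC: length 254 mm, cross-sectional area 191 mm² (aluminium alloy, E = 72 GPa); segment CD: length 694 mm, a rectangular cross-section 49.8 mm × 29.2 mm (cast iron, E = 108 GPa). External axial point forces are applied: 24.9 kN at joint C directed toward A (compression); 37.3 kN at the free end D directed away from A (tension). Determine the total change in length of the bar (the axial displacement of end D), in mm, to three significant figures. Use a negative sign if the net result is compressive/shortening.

Internal axial forces (sectioning from the free end, tension +): N_CD = 37.3 kN, N_BC = 12.4 kN, N_AB = 12.4 kN.
A_AB = 136.9 mm².
A_CD = 1454 mm².
δ_AB = 12400·549/(136.9·120000) = 0.4144 mm
δ_BC = 12400·254/(191·72000) = 0.229 mm
δ_CD = 37300·694/(1454·108000) = 0.1648 mm
δ = Σδ_i = 0.8083 mm.

0.808 mm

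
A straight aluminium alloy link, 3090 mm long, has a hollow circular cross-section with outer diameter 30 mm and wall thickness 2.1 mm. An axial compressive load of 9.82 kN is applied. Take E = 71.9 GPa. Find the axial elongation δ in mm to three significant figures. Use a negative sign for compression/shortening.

-2.29 mm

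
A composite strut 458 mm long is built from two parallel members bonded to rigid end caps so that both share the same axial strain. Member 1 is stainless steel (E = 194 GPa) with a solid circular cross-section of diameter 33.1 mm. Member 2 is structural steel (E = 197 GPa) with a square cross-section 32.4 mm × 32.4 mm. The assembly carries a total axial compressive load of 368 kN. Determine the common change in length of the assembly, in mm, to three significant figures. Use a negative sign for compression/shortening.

-0.451 mm

A_1 = 860.5 mm².
A_2 = 1050 mm².
Equal strain + equilibrium ⇒ each member carries load in proportion to AE: A₁E₁ = 166900000 N, A₂E₂ = 206800000 N, ΣAE = 373700000 N.
δ = PL/ΣAE = -368000·458/373700000 = -0.451 mm.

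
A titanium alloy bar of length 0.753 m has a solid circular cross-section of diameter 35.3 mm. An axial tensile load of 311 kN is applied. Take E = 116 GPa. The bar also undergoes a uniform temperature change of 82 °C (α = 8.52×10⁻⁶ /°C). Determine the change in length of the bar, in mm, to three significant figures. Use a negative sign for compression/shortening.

2.59 mm

A = 978.7 mm².
δ_mech = NL/(AE) = 311000·753/(978.7·116000) = 2.063 mm.
δ_thermal = αLΔT = 8.52e-6·753·82 = 0.5261 mm.
δ = δ_mech + δ_thermal = 2.589 mm.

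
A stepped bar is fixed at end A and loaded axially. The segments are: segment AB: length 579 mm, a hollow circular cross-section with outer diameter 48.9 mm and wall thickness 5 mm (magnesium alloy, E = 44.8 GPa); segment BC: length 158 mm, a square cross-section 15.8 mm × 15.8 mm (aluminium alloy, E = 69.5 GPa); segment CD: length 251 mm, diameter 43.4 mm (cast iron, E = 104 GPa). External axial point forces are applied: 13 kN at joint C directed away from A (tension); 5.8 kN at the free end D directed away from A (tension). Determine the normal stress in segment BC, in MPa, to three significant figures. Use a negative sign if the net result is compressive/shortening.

Internal axial forces (sectioning from the free end, tension +): N_CD = 5.8 kN, N_BC = 18.8 kN, N_AB = 18.8 kN.
A_BC = 249.6 mm².
σ_BC = N_BC/A_BC = 18800/249.6 = 75.31 MPa.

75.3 MPa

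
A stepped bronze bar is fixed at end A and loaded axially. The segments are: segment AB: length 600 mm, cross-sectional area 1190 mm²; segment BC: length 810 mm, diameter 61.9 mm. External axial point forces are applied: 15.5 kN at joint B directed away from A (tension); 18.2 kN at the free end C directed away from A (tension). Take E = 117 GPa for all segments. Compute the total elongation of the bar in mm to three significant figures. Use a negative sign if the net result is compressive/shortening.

Internal axial forces (sectioning from the free end, tension +): N_BC = 18.2 kN, N_AB = 33.7 kN.
A_BC = 3009 mm².
δ_AB = 33700·600/(1190·117000) = 0.1452 mm
δ_BC = 18200·810/(3009·117000) = 0.04187 mm
δ = Σδ_i = 0.1871 mm.

0.187 mm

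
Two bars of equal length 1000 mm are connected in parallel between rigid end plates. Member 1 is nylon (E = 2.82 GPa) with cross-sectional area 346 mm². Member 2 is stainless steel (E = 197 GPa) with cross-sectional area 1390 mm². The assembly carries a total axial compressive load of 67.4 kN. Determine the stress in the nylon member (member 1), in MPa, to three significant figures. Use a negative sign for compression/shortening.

-0.692 MPa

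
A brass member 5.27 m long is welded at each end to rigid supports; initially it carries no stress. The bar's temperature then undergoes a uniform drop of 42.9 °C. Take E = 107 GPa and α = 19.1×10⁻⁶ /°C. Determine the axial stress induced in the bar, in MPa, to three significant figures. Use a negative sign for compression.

87.7 MPa

Free thermal expansion αLΔT = 19.1e-6 · 5270 · -42.9 = -4.318 mm.
The walls impose strain ε = −(-4.318)/5270 = 8.1939e-04; σ = Eε = 107000 · 8.1939e-04 = 87.67 MPa.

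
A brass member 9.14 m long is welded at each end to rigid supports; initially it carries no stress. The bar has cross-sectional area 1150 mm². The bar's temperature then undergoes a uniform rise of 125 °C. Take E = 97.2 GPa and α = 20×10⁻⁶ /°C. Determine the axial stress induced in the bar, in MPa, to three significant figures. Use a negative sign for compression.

Free thermal expansion αLΔT = 20e-6 · 9140 · 125 = 22.85 mm.
The walls impose strain ε = −(22.85)/9140 = -2.5000e-03; σ = Eε = 97200 · -2.5000e-03 = -243 MPa.

-243 MPa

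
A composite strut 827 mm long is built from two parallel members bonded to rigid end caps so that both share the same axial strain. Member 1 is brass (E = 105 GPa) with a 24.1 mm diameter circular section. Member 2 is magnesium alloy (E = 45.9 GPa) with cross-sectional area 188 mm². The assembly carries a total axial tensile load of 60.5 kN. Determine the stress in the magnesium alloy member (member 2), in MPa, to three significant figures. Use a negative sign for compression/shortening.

A_1 = 456.2 mm².
Equal strain + equilibrium ⇒ each member carries load in proportion to AE: A₁E₁ = 47900000 N, A₂E₂ = 8629000 N, ΣAE = 56530000 N.
σ₂ = P·E₂/ΣAE = 60500·45900/56530000 = 49.13 MPa.

49.1 MPa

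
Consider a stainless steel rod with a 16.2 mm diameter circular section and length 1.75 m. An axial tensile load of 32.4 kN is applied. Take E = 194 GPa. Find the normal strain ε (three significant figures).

A = 206.1 mm².
σ = N/A = 157.2 MPa; ε = σ/E = 157.2/194000 = 8.103e-04.

8.10e-04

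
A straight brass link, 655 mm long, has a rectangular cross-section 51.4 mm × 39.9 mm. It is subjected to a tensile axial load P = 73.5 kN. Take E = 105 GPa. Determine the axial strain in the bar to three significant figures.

A = 2051 mm².
σ = N/A = 35.84 MPa; ε = σ/E = 35.84/105000 = 3.413e-04.

3.41e-04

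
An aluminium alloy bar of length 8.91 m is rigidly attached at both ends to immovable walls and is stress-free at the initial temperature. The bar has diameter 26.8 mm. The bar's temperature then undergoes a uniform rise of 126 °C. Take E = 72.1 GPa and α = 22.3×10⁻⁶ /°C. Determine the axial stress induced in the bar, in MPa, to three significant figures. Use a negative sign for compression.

Free thermal expansion αLΔT = 22.3e-6 · 8910 · 126 = 25.04 mm.
The walls impose strain ε = −(25.04)/8910 = -2.8098e-03; σ = Eε = 72100 · -2.8098e-03 = -202.6 MPa.

-203 MPa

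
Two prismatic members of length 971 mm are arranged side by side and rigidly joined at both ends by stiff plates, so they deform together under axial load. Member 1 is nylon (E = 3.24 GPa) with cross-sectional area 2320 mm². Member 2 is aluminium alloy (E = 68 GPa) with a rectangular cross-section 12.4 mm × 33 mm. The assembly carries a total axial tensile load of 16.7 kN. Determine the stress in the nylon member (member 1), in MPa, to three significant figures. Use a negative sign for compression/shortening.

1.53 MPa

A_2 = 409.2 mm².
Equal strain + equilibrium ⇒ each member carries load in proportion to AE: A₁E₁ = 7517000 N, A₂E₂ = 27830000 N, ΣAE = 35340000 N.
σ₁ = P·E₁/ΣAE = 16700·3240/35340000 = 1.531 MPa.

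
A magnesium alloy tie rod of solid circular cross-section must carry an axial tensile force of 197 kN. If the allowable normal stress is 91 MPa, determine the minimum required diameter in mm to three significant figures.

Required area A ≥ P/σ_allow = 197000/91 = 2165 mm².
For a solid circular section, d ≥ √(4A/π) = 52.5 mm.

52.5 mm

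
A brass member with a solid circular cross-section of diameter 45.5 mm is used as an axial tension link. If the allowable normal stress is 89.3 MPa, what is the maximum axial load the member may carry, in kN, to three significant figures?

145 kN

A = 1626 mm².
P_max = σ_allow · A = 89.3 · 1626 = 145200 N = 145.2 kN.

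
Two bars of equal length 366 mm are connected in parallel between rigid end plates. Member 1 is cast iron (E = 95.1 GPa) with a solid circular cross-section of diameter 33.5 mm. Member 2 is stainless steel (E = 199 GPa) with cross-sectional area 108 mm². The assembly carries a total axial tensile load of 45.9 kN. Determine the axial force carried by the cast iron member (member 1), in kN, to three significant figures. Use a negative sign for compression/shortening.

36.5 kN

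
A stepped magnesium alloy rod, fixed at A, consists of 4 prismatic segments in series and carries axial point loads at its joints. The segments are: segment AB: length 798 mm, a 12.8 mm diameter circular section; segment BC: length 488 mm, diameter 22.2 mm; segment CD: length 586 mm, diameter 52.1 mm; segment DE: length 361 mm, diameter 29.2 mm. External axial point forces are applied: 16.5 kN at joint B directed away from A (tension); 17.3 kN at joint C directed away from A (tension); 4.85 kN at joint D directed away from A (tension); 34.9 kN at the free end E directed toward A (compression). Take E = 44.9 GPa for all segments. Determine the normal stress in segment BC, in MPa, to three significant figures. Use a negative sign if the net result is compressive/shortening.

Internal axial forces (sectioning from the free end, tension +): N_DE = -34.9 kN, N_CD = -30.05 kN, N_BC = -12.75 kN, N_AB = 3.75 kN.
A_BC = 387.1 mm².
σ_BC = N_BC/A_BC = -12750/387.1 = -32.94 MPa.

-32.9 MPa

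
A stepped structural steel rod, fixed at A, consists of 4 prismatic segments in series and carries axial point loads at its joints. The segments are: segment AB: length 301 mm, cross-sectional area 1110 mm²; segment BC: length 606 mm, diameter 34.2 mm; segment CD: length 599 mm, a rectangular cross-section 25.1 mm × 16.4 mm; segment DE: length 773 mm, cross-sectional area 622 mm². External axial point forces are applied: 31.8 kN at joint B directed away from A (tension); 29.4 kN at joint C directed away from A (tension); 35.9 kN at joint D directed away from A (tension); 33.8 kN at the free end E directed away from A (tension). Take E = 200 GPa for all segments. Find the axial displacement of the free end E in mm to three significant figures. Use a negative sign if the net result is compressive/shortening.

Internal axial forces (sectioning from the free end, tension +): N_DE = 33.8 kN, N_CD = 69.7 kN, N_BC = 99.1 kN, N_AB = 130.9 kN.
A_BC = 918.6 mm².
A_CD = 411.6 mm².
δ_AB = 130900·301/(1110·200000) = 0.1775 mm
δ_BC = 99100·606/(918.6·200000) = 0.3269 mm
δ_CD = 69700·599/(411.6·200000) = 0.5071 mm
δ_DE = 33800·773/(622·200000) = 0.21 mm
δ = Σδ_i = 1.221 mm.

1.22 mm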